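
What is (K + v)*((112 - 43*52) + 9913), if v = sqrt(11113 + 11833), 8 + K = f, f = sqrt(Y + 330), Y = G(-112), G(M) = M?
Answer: -62312 + 7789*sqrt(218) + 7789*sqrt(22946) ≈ 1.2326e+6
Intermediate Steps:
Y = -112
f = sqrt(218) (f = sqrt(-112 + 330) = sqrt(218) ≈ 14.765)
K = -8 + sqrt(218) ≈ 6.7648
v = sqrt(22946) ≈ 151.48
(K + v)*((112 - 43*52) + 9913) = ((-8 + sqrt(218)) + sqrt(22946))*((112 - 43*52) + 9913) = (-8 + sqrt(218) + sqrt(22946))*((112 - 2236) + 9913) = (-8 + sqrt(218) + sqrt(22946))*(-2124 + 9913) = (-8 + sqrt(218) + sqrt(22946))*7789 = -62312 + 7789*sqrt(218) + 7789*sqrt(22946)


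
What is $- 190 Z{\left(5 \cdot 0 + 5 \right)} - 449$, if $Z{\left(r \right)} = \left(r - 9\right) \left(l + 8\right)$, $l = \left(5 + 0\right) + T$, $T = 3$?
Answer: $11711$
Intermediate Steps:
$l = 8$ ($l = \left(5 + 0\right) + 3 = 5 + 3 = 8$)
$Z{\left(r \right)} = -144 + 16 r$ ($Z{\left(r \right)} = \left(r - 9\right) \left(8 + 8\right) = \left(-9 + r\right) 16 = -144 + 16 r$)
$- 190 Z{\left(5 \cdot 0 + 5 \right)} - 449 = - 190 \left(-144 + 16 \left(5 \cdot 0 + 5\right)\right) - 449 = - 190 \left(-144 + 16 \left(0 + 5\right)\right) - 449 = - 190 \left(-144 + 16 \cdot 5\right) - 449 = - 190 \left(-144 + 80\right) - 449 = \left(-190\right) \left(-64\right) - 449 = 12160 - 449 = 11711$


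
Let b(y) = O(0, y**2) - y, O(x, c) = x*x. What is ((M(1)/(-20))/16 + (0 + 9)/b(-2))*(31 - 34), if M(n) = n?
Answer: -4317/320 ≈ -13.491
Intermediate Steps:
O(x, c) = x**2
b(y) = -y (b(y) = 0**2 - y = 0 - y = -y)
((M(1)/(-20))/16 + (0 + 9)/b(-2))*(31 - 34) = ((1/(-20))/16 + (0 + 9)/((-1*(-2))))*(31 - 34) = ((1*(-1/20))*(1/16) + 9/2)*(-3) = (-1/20*1/16 + 9*(1/2))*(-3) = (-1/320 + 9/2)*(-3) = (1439/320)*(-3) = -4317/320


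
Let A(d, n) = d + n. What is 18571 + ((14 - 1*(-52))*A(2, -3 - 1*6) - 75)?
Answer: 18034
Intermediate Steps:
18571 + ((14 - 1*(-52))*A(2, -3 - 1*6) - 75) = 18571 + ((14 - 1*(-52))*(2 + (-3 - 1*6)) - 75) = 18571 + ((14 + 52)*(2 + (-3 - 6)) - 75) = 18571 + (66*(2 - 9) - 75) = 18571 + (66*(-7) - 75) = 18571 + (-462 - 75) = 18571 - 537 = 18034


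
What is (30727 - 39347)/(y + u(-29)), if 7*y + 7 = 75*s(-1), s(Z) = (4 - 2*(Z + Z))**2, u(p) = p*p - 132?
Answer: -15085/2439 ≈ -6.1849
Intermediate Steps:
u(p) = -132 + p**2 (u(p) = p**2 - 132 = -132 + p**2)
s(Z) = (4 - 4*Z)**2
y = 4793/7 (y = -1 + (75*(16*(-1 - 1)**2))/7 = -1 + (75*(16*(-2)**2))/7 = -1 + (75*(16*4))/7 = -1 + (75*64)/7 = -1 + (1/7)*4800 = -1 + 4800/7 = 4793/7 ≈ 684.71)
(30727 - 39347)/(y + u(-29)) = (30727 - 39347)/(4793/7 + (-132 + (-29)**2)) = -8620/(4793/7 + (-132 + 841)) = -8620/(4793/7 + 709) = -8620/9756/7 = -8620*7/9756 = -15085/2439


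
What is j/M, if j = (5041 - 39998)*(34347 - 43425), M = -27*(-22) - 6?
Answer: 52889941/98 ≈ 5.3969e+5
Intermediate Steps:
M = 588 (M = 594 - 6 = 588)
j = 317339646 (j = -34957*(-9078) = 317339646)
j/M = 317339646/588 = 317339646*(1/588) = 52889941/98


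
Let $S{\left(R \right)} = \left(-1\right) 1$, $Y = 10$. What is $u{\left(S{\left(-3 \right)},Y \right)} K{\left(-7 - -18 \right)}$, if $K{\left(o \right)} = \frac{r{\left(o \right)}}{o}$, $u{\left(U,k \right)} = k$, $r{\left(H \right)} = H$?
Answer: $10$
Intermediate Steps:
$S{\left(R \right)} = -1$
$K{\left(o \right)} = 1$ ($K{\left(o \right)} = \frac{o}{o} = 1$)
$u{\left(S{\left(-3 \right)},Y \right)} K{\left(-7 - -18 \right)} = 10 \cdot 1 = 10$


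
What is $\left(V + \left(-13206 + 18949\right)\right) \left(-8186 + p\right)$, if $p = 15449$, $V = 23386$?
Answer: $211563927$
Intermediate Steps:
$\left(V + \left(-13206 + 18949\right)\right) \left(-8186 + p\right) = \left(23386 + \left(-13206 + 18949\right)\right) \left(-8186 + 15449\right) = \left(23386 + 5743\right) 7263 = 29129 \cdot 7263 = 211563927$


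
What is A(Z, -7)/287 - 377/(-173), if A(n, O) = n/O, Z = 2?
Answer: 757047/347557 ≈ 2.1782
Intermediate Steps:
A(Z, -7)/287 - 377/(-173) = (2/(-7))/287 - 377/(-173) = (2*(-⅐))*(1/287) - 377*(-1/173) = -2/7*1/287 + 377/173 = -2/2009 + 377/173 = 757047/347557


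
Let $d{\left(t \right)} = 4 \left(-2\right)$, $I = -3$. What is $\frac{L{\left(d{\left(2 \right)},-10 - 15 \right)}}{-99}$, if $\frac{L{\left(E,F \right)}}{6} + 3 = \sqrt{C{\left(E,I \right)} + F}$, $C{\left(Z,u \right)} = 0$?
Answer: $\frac{2}{11} - \frac{10 i}{33} \approx 0.18182 - 0.30303 i$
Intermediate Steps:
$d{\left(t \right)} = -8$
$L{\left(E,F \right)} = -18 + 6 \sqrt{F}$ ($L{\left(E,F \right)} = -18 + 6 \sqrt{0 + F} = -18 + 6 \sqrt{F}$)
$\frac{L{\left(d{\left(2 \right)},-10 - 15 \right)}}{-99} = \frac{-18 + 6 \sqrt{-10 - 15}}{-99} = \left(-18 + 6 \sqrt{-10 - 15}\right) \left(- \frac{1}{99}\right) = \left(-18 + 6 \sqrt{-25}\right) \left(- \frac{1}{99}\right) = \left(-18 + 6 \cdot 5 i\right) \left(- \frac{1}{99}\right) = \left(-18 + 30 i\right) \left(- \frac{1}{99}\right) = \frac{2}{11} - \frac{10 i}{33}$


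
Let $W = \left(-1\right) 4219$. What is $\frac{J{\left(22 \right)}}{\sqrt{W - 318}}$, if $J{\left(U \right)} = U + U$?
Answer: $- \frac{44 i \sqrt{4537}}{4537} \approx - 0.65323 i$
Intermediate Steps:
$J{\left(U \right)} = 2 U$
$W = -4219$
$\frac{J{\left(22 \right)}}{\sqrt{W - 318}} = \frac{2 \cdot 22}{\sqrt{-4219 - 318}} = \frac{44}{\sqrt{-4537}} = \frac{44}{i \sqrt{4537}} = 44 \left(- \frac{i \sqrt{4537}}{4537}\right) = - \frac{44 i \sqrt{4537}}{4537}$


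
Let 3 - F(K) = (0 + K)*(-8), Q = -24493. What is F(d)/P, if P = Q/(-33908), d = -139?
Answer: -5371996/3499 ≈ -1535.3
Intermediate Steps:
F(K) = 3 + 8*K (F(K) = 3 - (0 + K)*(-8) = 3 - K*(-8) = 3 - (-8)*K = 3 + 8*K)
P = 3499/4844 (P = -24493/(-33908) = -24493*(-1/33908) = 3499/4844 ≈ 0.72234)
F(d)/P = (3 + 8*(-139))/(3499/4844) = (3 - 1112)*(4844/3499) = -1109*4844/3499 = -5371996/3499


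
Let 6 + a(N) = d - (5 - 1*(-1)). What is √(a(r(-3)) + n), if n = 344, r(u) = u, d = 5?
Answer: √337 ≈ 18.358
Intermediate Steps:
a(N) = -7 (a(N) = -6 + (5 - (5 - 1*(-1))) = -6 + (5 - (5 + 1)) = -6 + (5 - 1*6) = -6 + (5 - 6) = -6 - 1 = -7)
√(a(r(-3)) + n) = √(-7 + 344) = √337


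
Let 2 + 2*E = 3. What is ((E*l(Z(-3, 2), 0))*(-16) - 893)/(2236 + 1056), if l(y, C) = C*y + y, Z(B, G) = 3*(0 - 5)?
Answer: -773/3292 ≈ -0.23481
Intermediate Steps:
Z(B, G) = -15 (Z(B, G) = 3*(-5) = -15)
E = ½ (E = -1 + (½)*3 = -1 + 3/2 = ½ ≈ 0.50000)
l(y, C) = y + C*y
((E*l(Z(-3, 2), 0))*(-16) - 893)/(2236 + 1056) = (((-15*(1 + 0))/2)*(-16) - 893)/(2236 + 1056) = (((-15*1)/2)*(-16) - 893)/3292 = (((½)*(-15))*(-16) - 893)*(1/3292) = (-15/2*(-16) - 893)*(1/3292) = (120 - 893)*(1/3292) = -773*1/3292 = -773/3292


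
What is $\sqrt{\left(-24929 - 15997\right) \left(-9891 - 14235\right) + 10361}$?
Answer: $\sqrt{987391037} \approx 31423.0$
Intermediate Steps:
$\sqrt{\left(-24929 - 15997\right) \left(-9891 - 14235\right) + 10361} = \sqrt{\left(-40926\right) \left(-24126\right) + 10361} = \sqrt{987380676 + 10361} = \sqrt{987391037}$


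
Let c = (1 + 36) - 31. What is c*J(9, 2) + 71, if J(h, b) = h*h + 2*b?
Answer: 581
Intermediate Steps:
c = 6 (c = 37 - 31 = 6)
J(h, b) = h**2 + 2*b
c*J(9, 2) + 71 = 6*(9**2 + 2*2) + 71 = 6*(81 + 4) + 71 = 6*85 + 71 = 510 + 71 = 581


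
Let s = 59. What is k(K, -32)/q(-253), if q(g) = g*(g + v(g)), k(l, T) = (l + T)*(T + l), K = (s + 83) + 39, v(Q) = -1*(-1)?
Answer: 22201/63756 ≈ 0.34822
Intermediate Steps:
v(Q) = 1
K = 181 (K = (59 + 83) + 39 = 142 + 39 = 181)
k(l, T) = (T + l)² (k(l, T) = (T + l)*(T + l) = (T + l)²)
q(g) = g*(1 + g) (q(g) = g*(g + 1) = g*(1 + g))
k(K, -32)/q(-253) = (-32 + 181)²/((-253*(1 - 253))) = 149²/((-253*(-252))) = 22201/63756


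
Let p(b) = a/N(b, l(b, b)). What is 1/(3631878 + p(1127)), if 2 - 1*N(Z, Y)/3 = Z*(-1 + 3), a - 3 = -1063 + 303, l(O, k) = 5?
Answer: 6756/24536968525 ≈ 2.7534e-7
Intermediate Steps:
a = -757 (a = 3 + (-1063 + 303) = 3 - 760 = -757)
N(Z, Y) = 6 - 6*Z (N(Z, Y) = 6 - 3*Z*(-1 + 3) = 6 - 3*Z*2 = 6 - 6*Z)
p(b) = -757/(6 - 6*b)
1/(3631878 + p(1127)) = 1/(3631878 + 757/(6*(-1 + 1127))) = 1/(3631878 + (757/6)/1126) = 1/(3631878 + (757/6)*(1/1126)) = 1/(3631878 + 757/6756) = 1/(24536968525/6756) = 6756/24536968525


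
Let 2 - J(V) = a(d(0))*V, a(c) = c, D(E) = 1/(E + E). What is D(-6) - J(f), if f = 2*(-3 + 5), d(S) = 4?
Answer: 167/12 ≈ 13.917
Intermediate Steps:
D(E) = 1/(2*E)
f = 4 (f = 2*2 = 4)
J(V) = 2 - 4*V
D(-6) - J(f) = (½)/(-6) - (2 - 4*4) = (½)*(-⅙) - (2 - 16) = -1/12 - 1*(-14) = -1/12 + 14 = 167/12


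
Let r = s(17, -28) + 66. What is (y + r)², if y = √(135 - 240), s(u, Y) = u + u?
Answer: (100 + I*√105)² ≈ 9895.0 + 2049.4*I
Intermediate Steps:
s(u, Y) = 2*u
r = 100 (r = 2*17 + 66 = 34 + 66 = 100)
y = I*√105 (y = √(-105) = I*√105 ≈ 10.247*I)
(y + r)² = (I*√105 + 100)² = (100 + I*√105)²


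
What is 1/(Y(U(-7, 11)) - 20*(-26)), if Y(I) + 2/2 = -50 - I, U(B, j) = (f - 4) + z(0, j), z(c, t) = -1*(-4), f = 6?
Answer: 1/463 ≈ 0.0021598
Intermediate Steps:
z(c, t) = 4
U(B, j) = 6 (U(B, j) = (6 - 4) + 4 = 2 + 4 = 6)
Y(I) = -51 - I (Y(I) = -1 + (-50 - I) = -51 - I)
1/(Y(U(-7, 11)) - 20*(-26)) = 1/((-51 - 1*6) - 20*(-26)) = 1/((-51 - 6) + 520) = 1/(-57 + 520) = 1/463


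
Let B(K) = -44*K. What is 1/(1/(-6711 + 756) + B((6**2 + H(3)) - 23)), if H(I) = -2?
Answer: -5955/2882221 ≈ -0.0020661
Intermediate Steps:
1/(1/(-6711 + 756) + B((6**2 + H(3)) - 23)) = 1/(1/(-6711 + 756) - 44*((6**2 - 2) - 23)) = 1/(1/(-5955) - 44*((36 - 2) - 23)) = 1/(-1/5955 - 44*(34 - 23)) = 1/(-1/5955 - 44*11) = 1/(-1/5955 - 484) = 1/(-2882221/5955) = -5955/2882221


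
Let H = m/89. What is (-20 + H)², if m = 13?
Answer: 3122289/7921 ≈ 394.18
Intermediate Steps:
H = 13/89 ≈ 0.14607
(-20 + H)² = (-20 + 13/89)² = (-1767/89)² = 3122289/7921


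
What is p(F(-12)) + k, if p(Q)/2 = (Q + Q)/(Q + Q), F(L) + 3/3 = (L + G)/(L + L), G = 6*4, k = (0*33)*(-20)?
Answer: 2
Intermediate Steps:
k = 0 (k = 0*(-20) = 0)
G = 24
F(L) = -1 + (24 + L)/(2*L) (F(L) = -1 + (L + 24)/(L + L) = -1 + (24 + L)/((2*L)) = -1 + (24 + L)*(1/(2*L)) = -1 + (24 + L)/(2*L))
p(Q) = 2 (p(Q) = 2*((Q + Q)/(Q + Q)) = 2*((2*Q)/((2*Q))) = 2*((2*Q)*(1/(2*Q))) = 2*1 = 2)
p(F(-12)) + k = 2 + 0 = 2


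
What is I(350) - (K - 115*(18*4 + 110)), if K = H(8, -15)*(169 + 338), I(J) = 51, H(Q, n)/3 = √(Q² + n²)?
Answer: -4876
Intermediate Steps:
H(Q, n) = 3*√(Q² + n²)
K = 25857 (K = (3*√(8² + (-15)²))*(169 + 338) = (3*√(64 + 225))*507 = (3*√289)*507 = (3*17)*507 = 51*507 = 25857)
I(350) - (K - 115*(18*4 + 110)) = 51 - (25857 - 115*(18*4 + 110)) = 51 - (25857 - 115*(72 + 110)) = 51 - (25857 - 115*182) = 51 - (25857 - 1*20930) = 51 - (25857 - 20930) = 51 - 1*4927 = 51 - 4927 = -4876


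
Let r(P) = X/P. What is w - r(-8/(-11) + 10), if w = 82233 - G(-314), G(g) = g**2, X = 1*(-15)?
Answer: -1930669/118 ≈ -16362.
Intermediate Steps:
X = -15
r(P) = -15/P
w = -16363 (w = 82233 - 1*(-314)**2 = 82233 - 1*98596 = 82233 - 98596 = -16363)
w - r(-8/(-11) + 10) = -16363 - (-15)/(-8/(-11) + 10) = -16363 - (-15)/(-8*(-1)/11 + 10) = -16363 - (-15)/(-1*(-8/11) + 10) = -16363 - (-15)/(8/11 + 10) = -16363 - (-15)/118/11 = -16363 - (-15)*11/118 = -16363 - 1*(-165/118) = -16363 + 165/118 = -1930669/118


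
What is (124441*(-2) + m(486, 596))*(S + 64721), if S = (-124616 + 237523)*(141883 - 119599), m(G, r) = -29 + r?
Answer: -624781475189335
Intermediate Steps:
S = 2516019588 (S = 112907*22284 = 2516019588)
(124441*(-2) + m(486, 596))*(S + 64721) = (124441*(-2) + (-29 + 596))*(2516019588 + 64721) = (-248882 + 567)*2516084309 = -248315*2516084309 = -624781475189335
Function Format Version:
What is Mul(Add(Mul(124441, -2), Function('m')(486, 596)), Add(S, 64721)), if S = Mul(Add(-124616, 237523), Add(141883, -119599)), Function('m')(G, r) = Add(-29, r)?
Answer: -624781475189335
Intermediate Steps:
S = 2516019588 (S = Mul(112907, 22284) = 2516019588)
Mul(Add(Mul(124441, -2), Function('m')(486, 596)), Add(S, 64721)) = Mul(Add(Mul(124441, -2), Add(-29, 596)), Add(2516019588, 64721)) = Mul(Add(-248882, 567), 2516084309) = Mul(-248315, 2516084309) = -624781475189335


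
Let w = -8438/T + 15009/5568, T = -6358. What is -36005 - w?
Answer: -212461300121/5900224 ≈ -36009.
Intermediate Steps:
w = 23735001/5900224 (w = -8438/(-6358) + 15009/5568 = -8438*(-1/6358) + 15009*(1/5568) = 4219/3179 + 5003/1856 = 23735001/5900224 ≈ 4.0227)
-36005 - w = -36005 - 1*23735001/5900224 = -36005 - 23735001/5900224 = -212461300121/5900224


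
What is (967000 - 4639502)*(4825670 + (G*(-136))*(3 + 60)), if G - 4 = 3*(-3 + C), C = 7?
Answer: -17218826772164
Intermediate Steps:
G = 16 (G = 4 + 3*(-3 + 7) = 4 + 3*4 = 4 + 12 = 16)
(967000 - 4639502)*(4825670 + (G*(-136))*(3 + 60)) = (967000 - 4639502)*(4825670 + (16*(-136))*(3 + 60)) = -3672502*(4825670 - 2176*63) = -3672502*(4825670 - 137088) = -3672502*4688582 = -17218826772164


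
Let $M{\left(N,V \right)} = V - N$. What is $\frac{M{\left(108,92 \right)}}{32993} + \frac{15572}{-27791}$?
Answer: $- \frac{514211652}{916908463} \approx -0.56081$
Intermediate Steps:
$\frac{M{\left(108,92 \right)}}{32993} + \frac{15572}{-27791} = \frac{92 - 108}{32993} + \frac{15572}{-27791} = \left(92 - 108\right) \frac{1}{32993} + 15572 \left(- \frac{1}{27791}\right) = \left(-16\right) \frac{1}{32993} - \frac{15572}{27791} = - \frac{16}{32993} - \frac{15572}{27791} = - \frac{514211652}{916908463}$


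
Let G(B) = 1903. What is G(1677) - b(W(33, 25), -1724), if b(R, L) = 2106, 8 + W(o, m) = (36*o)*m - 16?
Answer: -203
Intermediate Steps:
W(o, m) = -24 + 36*m*o (W(o, m) = -8 + ((36*o)*m - 16) = -8 + (36*m*o - 16) = -8 + (-16 + 36*m*o) = -24 + 36*m*o)
G(1677) - b(W(33, 25), -1724) = 1903 - 1*2106 = 1903 - 2106 = -203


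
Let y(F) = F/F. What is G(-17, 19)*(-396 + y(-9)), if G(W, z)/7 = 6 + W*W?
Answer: -815675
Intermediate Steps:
G(W, z) = 42 + 7*W**2 (G(W, z) = 7*(6 + W*W) = 7*(6 + W**2) = 42 + 7*W**2)
y(F) = 1
G(-17, 19)*(-396 + y(-9)) = (42 + 7*(-17)**2)*(-396 + 1) = (42 + 7*289)*(-395) = (42 + 2023)*(-395) = 2065*(-395) = -815675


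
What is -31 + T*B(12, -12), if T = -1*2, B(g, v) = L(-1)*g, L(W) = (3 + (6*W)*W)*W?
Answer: 185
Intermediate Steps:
L(W) = W*(3 + 6*W**2) (L(W) = (3 + 6*W**2)*W = W*(3 + 6*W**2))
B(g, v) = -9*g (B(g, v) = (3*(-1) + 6*(-1)**3)*g = (-3 + 6*(-1))*g = (-3 - 6)*g = -9*g)
T = -2
-31 + T*B(12, -12) = -31 - (-18)*12 = -31 - 2*(-108) = -31 + 216 = 185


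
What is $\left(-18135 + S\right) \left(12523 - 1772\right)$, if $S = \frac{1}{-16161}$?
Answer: $- \frac{3150900241736}{16161} \approx -1.9497 \cdot 10^{8}$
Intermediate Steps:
$S = - \frac{1}{16161} \approx -6.1877 \cdot 10^{-5}$
$\left(-18135 + S\right) \left(12523 - 1772\right) = \left(-18135 - \frac{1}{16161}\right) \left(12523 - 1772\right) = \left(- \frac{293079736}{16161}\right) 10751 = - \frac{3150900241736}{16161}$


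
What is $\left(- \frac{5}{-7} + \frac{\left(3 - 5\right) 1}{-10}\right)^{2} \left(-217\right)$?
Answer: $- \frac{31744}{175} \approx -181.39$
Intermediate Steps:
$\left(- \frac{5}{-7} + \frac{\left(3 - 5\right) 1}{-10}\right)^{2} \left(-217\right) = \left(\left(-5\right) \left(- \frac{1}{7}\right) + \left(-2\right) 1 \left(- \frac{1}{10}\right)\right)^{2} \left(-217\right) = \left(\frac{5}{7} - - \frac{1}{5}\right)^{2} \left(-217\right) = \left(\frac{5}{7} + \frac{1}{5}\right)^{2} \left(-217\right) = \left(\frac{32}{35}\right)^{2} \left(-217\right) = \frac{1024}{1225} \left(-217\right) = - \frac{31744}{175}$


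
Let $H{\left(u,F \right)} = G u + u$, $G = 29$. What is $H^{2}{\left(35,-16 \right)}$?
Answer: $1102500$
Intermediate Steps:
$H{\left(u,F \right)} = 30 u$ ($H{\left(u,F \right)} = 29 u + u = 30 u$)
$H^{2}{\left(35,-16 \right)} = \left(30 \cdot 35\right)^{2} = 1050^{2} = 1102500$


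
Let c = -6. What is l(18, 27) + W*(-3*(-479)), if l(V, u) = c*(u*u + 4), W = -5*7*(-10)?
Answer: 498552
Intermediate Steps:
W = 350 (W = -35*(-10) = 350)
l(V, u) = -24 - 6*u**2 (l(V, u) = -6*(u*u + 4) = -6*(u**2 + 4) = -6*(4 + u**2) = -24 - 6*u**2)
l(18, 27) + W*(-3*(-479)) = (-24 - 6*27**2) + 350*(-3*(-479)) = (-24 - 6*729) + 350*1437 = (-24 - 4374) + 502950 = -4398 + 502950 = 498552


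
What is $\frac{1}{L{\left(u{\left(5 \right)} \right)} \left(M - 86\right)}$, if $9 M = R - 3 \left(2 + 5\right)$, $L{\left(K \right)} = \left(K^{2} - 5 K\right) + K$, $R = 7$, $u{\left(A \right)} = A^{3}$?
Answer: $- \frac{9}{11918500} \approx -7.5513 \cdot 10^{-7}$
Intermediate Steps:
$L{\left(K \right)} = K^{2} - 4 K$
$M = - \frac{14}{9}$ ($M = \frac{7 - 3 \left(2 + 5\right)}{9} = \frac{7 - 21}{9} = \frac{1}{9} \left(-14\right) = - \frac{14}{9} \approx -1.5556$)
$\frac{1}{L{\left(u{\left(5 \right)} \right)} \left(M - 86\right)} = \frac{1}{5^{3} \left(-4 + 5^{3}\right) \left(- \frac{14}{9} - 86\right)} = \frac{1}{125 \left(-4 + 125\right) \left(- \frac{788}{9}\right)} = \frac{1}{125 \cdot 121 \left(- \frac{788}{9}\right)} = \frac{1}{15125 \left(- \frac{788}{9}\right)} = \frac{1}{- \frac{11918500}{9}} = - \frac{9}{11918500}$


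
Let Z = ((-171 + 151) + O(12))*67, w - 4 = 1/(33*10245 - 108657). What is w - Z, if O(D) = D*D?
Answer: -1905170111/229428 ≈ -8304.0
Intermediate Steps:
O(D) = D²
w = 917713/229428 (w = 4 + 1/(33*10245 - 108657) = 4 + 1/(338085 - 108657) = 4 + 1/229428 = 917713/229428 ≈ 4.0000)
Z = 8308 (Z = ((-171 + 151) + 12²)*67 = (-20 + 144)*67 = 124*67 = 8308)
w - Z = 917713/229428 - 1*8308 = 917713/229428 - 8308 = -1905170111/229428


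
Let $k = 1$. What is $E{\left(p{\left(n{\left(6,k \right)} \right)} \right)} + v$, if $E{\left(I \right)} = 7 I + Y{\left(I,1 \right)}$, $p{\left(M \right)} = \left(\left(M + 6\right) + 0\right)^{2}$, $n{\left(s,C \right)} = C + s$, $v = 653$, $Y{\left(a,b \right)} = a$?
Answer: $2005$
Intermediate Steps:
$p{\left(M \right)} = \left(6 + M\right)^{2}$ ($p{\left(M \right)} = \left(\left(6 + M\right) + 0\right)^{2} = \left(6 + M\right)^{2}$)
$E{\left(I \right)} = 8 I$ ($E{\left(I \right)} = 7 I + I = 8 I$)
$E{\left(p{\left(n{\left(6,k \right)} \right)} \right)} + v = 8 \left(6 + \left(1 + 6\right)\right)^{2} + 653 = 8 \left(6 + 7\right)^{2} + 653 = 8 \cdot 13^{2} + 653 = 8 \cdot 169 + 653 = 1352 + 653 = 2005$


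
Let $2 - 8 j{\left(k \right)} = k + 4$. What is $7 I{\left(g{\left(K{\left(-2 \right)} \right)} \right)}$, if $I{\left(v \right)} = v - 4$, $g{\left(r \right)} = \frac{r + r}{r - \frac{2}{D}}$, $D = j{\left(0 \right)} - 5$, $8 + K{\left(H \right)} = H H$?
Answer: $- \frac{238}{19} \approx -12.526$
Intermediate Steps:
$K{\left(H \right)} = -8 + H^{2}$ ($K{\left(H \right)} = -8 + H H = -8 + H^{2}$)
$j{\left(k \right)} = - \frac{1}{4} - \frac{k}{8}$ ($j{\left(k \right)} = \frac{1}{4} - \frac{k + 4}{8} = \frac{1}{4} - \frac{4 + k}{8} = \frac{1}{4} - \left(\frac{1}{2} + \frac{k}{8}\right) = - \frac{1}{4} - \frac{k}{8}$)
$D = - \frac{21}{4}$ ($D = \left(- \frac{1}{4} - 0\right) - 5 = \left(- \frac{1}{4} + 0\right) - 5 = - \frac{1}{4} - 5 = - \frac{21}{4} \approx -5.25$)
$g{\left(r \right)} = \frac{2 r}{\frac{8}{21} + r}$ ($g{\left(r \right)} = \frac{r + r}{r - \frac{2}{- \frac{21}{4}}} = \frac{2 r}{r - - \frac{8}{21}} = \frac{2 r}{r + \frac{8}{21}} = \frac{2 r}{\frac{8}{21} + r}$)
$I{\left(v \right)} = -4 + v$ ($I{\left(v \right)} = v - 4 = -4 + v$)
$7 I{\left(g{\left(K{\left(-2 \right)} \right)} \right)} = 7 \left(-4 + \frac{42 \left(-8 + \left(-2\right)^{2}\right)}{8 + 21 \left(-8 + \left(-2\right)^{2}\right)}\right) = 7 \left(-4 + \frac{42 \left(-8 + 4\right)}{8 + 21 \left(-8 + 4\right)}\right) = 7 \left(-4 + 42 \left(-4\right) \frac{1}{8 + 21 \left(-4\right)}\right) = 7 \left(-4 + 42 \left(-4\right) \frac{1}{8 - 84}\right) = 7 \left(-4 + 42 \left(-4\right) \frac{1}{-76}\right) = 7 \left(-4 + 42 \left(-4\right) \left(- \frac{1}{76}\right)\right) = 7 \left(-4 + \frac{42}{19}\right) = 7 \left(- \frac{34}{19}\right) = - \frac{238}{19}$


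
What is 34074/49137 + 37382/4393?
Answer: 662175472/71952947 ≈ 9.2029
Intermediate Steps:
34074/49137 + 37382/4393 = 34074*(1/49137) + 37382*(1/4393) = 11358/16379 + 37382/4393 = 662175472/71952947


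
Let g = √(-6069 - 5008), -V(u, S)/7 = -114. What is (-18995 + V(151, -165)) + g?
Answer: -18197 + I*√11077 ≈ -18197.0 + 105.25*I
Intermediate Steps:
V(u, S) = 798 (V(u, S) = -7*(-114) = 798)
g = I*√11077 (g = √(-11077) = I*√11077 ≈ 105.25*I)
(-18995 + V(151, -165)) + g = (-18995 + 798) + I*√11077 = -18197 + I*√11077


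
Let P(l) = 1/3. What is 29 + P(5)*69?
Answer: 52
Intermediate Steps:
P(l) = ⅓
29 + P(5)*69 = 29 + (⅓)*69 = 29 + 23 = 52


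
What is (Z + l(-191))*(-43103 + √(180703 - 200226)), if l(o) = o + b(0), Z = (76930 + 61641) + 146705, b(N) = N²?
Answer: -12288018755 + 285085*I*√19523 ≈ -1.2288e+10 + 3.9833e+7*I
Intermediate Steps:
Z = 285276 (Z = 138571 + 146705 = 285276)
l(o) = o (l(o) = o + 0² = o + 0 = o)
(Z + l(-191))*(-43103 + √(180703 - 200226)) = (285276 - 191)*(-43103 + √(180703 - 200226)) = 285085*(-43103 + √(-19523)) = 285085*(-43103 + I*√19523) = -12288018755 + 285085*I*√19523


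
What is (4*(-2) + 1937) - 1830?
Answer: 99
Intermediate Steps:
(4*(-2) + 1937) - 1830 = (-8 + 1937) - 1830 = 1929 - 1830 = 99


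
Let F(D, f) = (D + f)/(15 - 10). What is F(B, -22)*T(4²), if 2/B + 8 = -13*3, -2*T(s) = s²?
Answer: 132608/235 ≈ 564.29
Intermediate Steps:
T(s) = -s²/2
B = -2/47 (B = 2/(-8 - 13*3) = 2/(-8 - 39) = 2/(-47) = 2*(-1/47) = -2/47 ≈ -0.042553)
F(D, f) = D/5 + f/5 (F(D, f) = (D + f)/5 = (D + f)*(⅕) = D/5 + f/5)
F(B, -22)*T(4²) = ((⅕)*(-2/47) + (⅕)*(-22))*(-(4²)²/2) = (-2/235 - 22/5)*(-½*16²) = -(-518)*256/235 = -1036/235*(-128) = 132608/235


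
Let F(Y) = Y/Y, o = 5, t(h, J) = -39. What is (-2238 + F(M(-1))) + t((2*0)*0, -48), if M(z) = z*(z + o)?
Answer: -2276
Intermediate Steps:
M(z) = z*(5 + z) (M(z) = z*(z + 5) = z*(5 + z))
F(Y) = 1
(-2238 + F(M(-1))) + t((2*0)*0, -48) = (-2238 + 1) - 39 = -2237 - 39 = -2276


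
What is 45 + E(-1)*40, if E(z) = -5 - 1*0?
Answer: -155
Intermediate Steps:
E(z) = -5 (E(z) = -5 + 0 = -5)
45 + E(-1)*40 = 45 - 5*40 = 45 - 200 = -155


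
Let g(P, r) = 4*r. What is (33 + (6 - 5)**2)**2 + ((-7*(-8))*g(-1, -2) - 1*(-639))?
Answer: 1347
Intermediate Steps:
(33 + (6 - 5)**2)**2 + ((-7*(-8))*g(-1, -2) - 1*(-639)) = (33 + (6 - 5)**2)**2 + ((-7*(-8))*(4*(-2)) - 1*(-639)) = (33 + 1**2)**2 + (56*(-8) + 639) = (33 + 1)**2 + (-448 + 639) = 34**2 + 191 = 1156 + 191 = 1347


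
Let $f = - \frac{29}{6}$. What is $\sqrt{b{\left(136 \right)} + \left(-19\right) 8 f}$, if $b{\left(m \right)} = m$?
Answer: $\frac{2 \sqrt{1959}}{3} \approx 29.507$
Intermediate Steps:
$f = - \frac{29}{6}$ ($f = \left(-29\right) \frac{1}{6} = - \frac{29}{6} \approx -4.8333$)
$\sqrt{b{\left(136 \right)} + \left(-19\right) 8 f} = \sqrt{136 + \left(-19\right) 8 \left(- \frac{29}{6}\right)} = \sqrt{136 - - \frac{2204}{3}} = \sqrt{136 + \frac{2204}{3}} = \sqrt{\frac{2612}{3}} = \frac{2 \sqrt{1959}}{3}$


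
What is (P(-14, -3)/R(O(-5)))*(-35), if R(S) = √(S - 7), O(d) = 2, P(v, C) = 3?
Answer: 21*I*√5 ≈ 46.957*I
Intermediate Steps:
R(S) = √(-7 + S)
(P(-14, -3)/R(O(-5)))*(-35) = (3/(√(-7 + 2)))*(-35) = (3/(√(-5)))*(-35) = (3/((I*√5)))*(-35) = (3*(-I*√5/5))*(-35) = -3*I*√5/5*(-35) = 21*I*√5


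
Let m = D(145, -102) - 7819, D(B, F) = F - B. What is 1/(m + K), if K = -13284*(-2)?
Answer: 1/18502 ≈ 5.4048e-5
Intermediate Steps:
K = 26568
m = -8066 (m = (-102 - 1*145) - 7819 = (-102 - 145) - 7819 = -247 - 7819 = -8066)
1/(m + K) = 1/(-8066 + 26568) = 1/18502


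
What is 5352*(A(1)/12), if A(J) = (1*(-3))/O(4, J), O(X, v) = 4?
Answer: -669/2 ≈ -334.50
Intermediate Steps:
A(J) = -3/4 (A(J) = (1*(-3))/4 = -3*1/4 = -3/4)
5352*(A(1)/12) = 5352*(-3/4/12) = 5352*(-3/4*1/12) = 5352*(-1/16) = -669/2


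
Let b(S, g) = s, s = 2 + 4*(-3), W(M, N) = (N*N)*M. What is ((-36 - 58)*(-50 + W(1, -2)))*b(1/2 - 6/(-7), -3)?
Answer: -43240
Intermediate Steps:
W(M, N) = M*N**2 (W(M, N) = N**2*M = M*N**2)
s = -10 (s = 2 - 12 = -10)
b(S, g) = -10
((-36 - 58)*(-50 + W(1, -2)))*b(1/2 - 6/(-7), -3) = ((-36 - 58)*(-50 + 1*(-2)**2))*(-10) = -94*(-50 + 1*4)*(-10) = -94*(-50 + 4)*(-10) = -94*(-46)*(-10) = 4324*(-10) = -43240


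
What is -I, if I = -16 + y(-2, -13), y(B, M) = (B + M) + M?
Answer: 44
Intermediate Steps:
y(B, M) = B + 2*M
I = -44 (I = -16 + (-2 + 2*(-13)) = -16 + (-2 - 26) = -16 - 28 = -44)
-I = -1*(-44) = 44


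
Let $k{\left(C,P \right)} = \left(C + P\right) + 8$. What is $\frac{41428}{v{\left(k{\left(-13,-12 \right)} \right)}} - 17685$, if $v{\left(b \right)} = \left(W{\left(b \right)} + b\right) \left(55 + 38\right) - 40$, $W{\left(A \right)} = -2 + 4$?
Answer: $- \frac{25419403}{1435} \approx -17714.0$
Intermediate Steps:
$k{\left(C,P \right)} = 8 + C + P$
$W{\left(A \right)} = 2$
$v{\left(b \right)} = 146 + 93 b$ ($v{\left(b \right)} = \left(2 + b\right) \left(55 + 38\right) - 40 = \left(2 + b\right) 93 - 40 = \left(186 + 93 b\right) - 40 = 146 + 93 b$)
$\frac{41428}{v{\left(k{\left(-13,-12 \right)} \right)}} - 17685 = \frac{41428}{146 + 93 \left(8 - 13 - 12\right)} - 17685 = \frac{41428}{146 + 93 \left(-17\right)} - 17685 = \frac{41428}{146 - 1581} - 17685 = \frac{41428}{-1435} - 17685 = 41428 \left(- \frac{1}{1435}\right) - 17685 = - \frac{41428}{1435} - 17685 = - \frac{25419403}{1435}$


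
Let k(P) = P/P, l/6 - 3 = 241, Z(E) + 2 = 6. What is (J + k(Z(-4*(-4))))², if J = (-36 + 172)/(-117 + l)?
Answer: 2199289/1814409 ≈ 1.2121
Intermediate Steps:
Z(E) = 4 (Z(E) = -2 + 6 = 4)
l = 1464 (l = 18 + 6*241 = 18 + 1446 = 1464)
J = 136/1347 (J = (-36 + 172)/(-117 + 1464) = 136/1347 ≈ 0.10097)
k(P) = 1
(J + k(Z(-4*(-4))))² = (136/1347 + 1)² = (1483/1347)² = 2199289/1814409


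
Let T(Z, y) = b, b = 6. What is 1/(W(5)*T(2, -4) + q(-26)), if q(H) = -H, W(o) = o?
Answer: 1/56 ≈ 0.017857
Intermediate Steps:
T(Z, y) = 6
1/(W(5)*T(2, -4) + q(-26)) = 1/(5*6 - 1*(-26)) = 1/(30 + 26) = 1/56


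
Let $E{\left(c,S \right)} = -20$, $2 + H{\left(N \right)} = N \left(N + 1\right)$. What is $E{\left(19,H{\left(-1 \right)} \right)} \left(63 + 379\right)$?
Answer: $-8840$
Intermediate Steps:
$H{\left(N \right)} = -2 + N \left(1 + N\right)$ ($H{\left(N \right)} = -2 + N \left(N + 1\right) = -2 + N \left(1 + N\right)$)
$E{\left(19,H{\left(-1 \right)} \right)} \left(63 + 379\right) = - 20 \left(63 + 379\right) = \left(-20\right) 442 = -8840$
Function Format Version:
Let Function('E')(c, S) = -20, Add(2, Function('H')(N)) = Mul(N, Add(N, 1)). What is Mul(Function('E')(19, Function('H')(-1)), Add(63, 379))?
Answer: -8840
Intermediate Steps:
Function('H')(N) = Add(-2, Mul(N, Add(1, N))) (Function('H')(N) = Add(-2, Mul(N, Add(N, 1))) = Add(-2, Mul(N, Add(1, N))))
Mul(Function('E')(19, Function('H')(-1)), Add(63, 379)) = Mul(-20, Add(63, 379)) = Mul(-20, 442) = -8840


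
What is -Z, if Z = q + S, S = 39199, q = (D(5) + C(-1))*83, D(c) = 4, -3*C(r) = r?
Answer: -118676/3 ≈ -39559.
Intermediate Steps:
C(r) = -r/3
q = 1079/3 (q = (4 - ⅓*(-1))*83 = (4 + ⅓)*83 = (13/3)*83 = 1079/3 ≈ 359.67)
Z = 118676/3 (Z = 1079/3 + 39199 = 118676/3 ≈ 39559.)
-Z = -1*118676/3 = -118676/3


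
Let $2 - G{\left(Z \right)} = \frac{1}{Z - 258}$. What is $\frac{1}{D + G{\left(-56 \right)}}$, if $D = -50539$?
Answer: $- \frac{314}{15868617} \approx -1.9787 \cdot 10^{-5}$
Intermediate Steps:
$G{\left(Z \right)} = 2 - \frac{1}{-258 + Z}$ ($G{\left(Z \right)} = 2 - \frac{1}{Z - 258} = 2 - \frac{1}{-258 + Z}$)
$\frac{1}{D + G{\left(-56 \right)}} = \frac{1}{-50539 + \frac{-517 + 2 \left(-56\right)}{-258 - 56}} = \frac{1}{-50539 + \frac{-517 - 112}{-314}} = \frac{1}{-50539 - - \frac{629}{314}} = \frac{1}{-50539 + \frac{629}{314}} = \frac{1}{- \frac{15868617}{314}} = - \frac{314}{15868617}$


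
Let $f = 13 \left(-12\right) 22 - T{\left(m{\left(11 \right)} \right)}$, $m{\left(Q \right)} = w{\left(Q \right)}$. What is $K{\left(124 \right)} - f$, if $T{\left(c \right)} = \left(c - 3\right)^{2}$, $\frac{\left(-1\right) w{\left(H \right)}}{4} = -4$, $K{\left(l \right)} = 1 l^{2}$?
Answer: $18977$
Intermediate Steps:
$K{\left(l \right)} = l^{2}$
$w{\left(H \right)} = 16$ ($w{\left(H \right)} = \left(-4\right) \left(-4\right) = 16$)
$m{\left(Q \right)} = 16$
$T{\left(c \right)} = \left(-3 + c\right)^{2}$
$f = -3601$ ($f = 13 \left(-12\right) 22 - \left(-3 + 16\right)^{2} = \left(-156\right) 22 - 13^{2} = -3432 - 169 = -3601$)
$K{\left(124 \right)} - f = 124^{2} - -3601 = 15376 + 3601 = 18977$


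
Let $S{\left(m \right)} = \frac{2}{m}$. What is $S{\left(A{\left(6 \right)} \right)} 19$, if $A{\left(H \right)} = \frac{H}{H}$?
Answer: $38$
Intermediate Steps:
$A{\left(H \right)} = 1$
$S{\left(A{\left(6 \right)} \right)} 19 = \frac{2}{1} \cdot 19 = 2 \cdot 1 \cdot 19 = 2 \cdot 19 = 38$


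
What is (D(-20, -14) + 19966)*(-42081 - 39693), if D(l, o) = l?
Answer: -1631064204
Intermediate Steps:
(D(-20, -14) + 19966)*(-42081 - 39693) = (-20 + 19966)*(-42081 - 39693) = 19946*(-81774) = -1631064204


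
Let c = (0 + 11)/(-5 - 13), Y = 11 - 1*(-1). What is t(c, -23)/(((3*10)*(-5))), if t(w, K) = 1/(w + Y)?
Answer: -3/5125 ≈ -0.00058537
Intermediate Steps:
Y = 12 (Y = 11 + 1 = 12)
c = -11/18 (c = 11/(-18) = 11*(-1/18) = -11/18 ≈ -0.61111)
t(w, K) = 1/(12 + w) (t(w, K) = 1/(w + 12) = 1/(12 + w))
t(c, -23)/(((3*10)*(-5))) = 1/((12 - 11/18)*(((3*10)*(-5)))) = 1/((205/18)*((30*(-5)))) = (18/205)/(-150) = (18/205)*(-1/150) = -3/5125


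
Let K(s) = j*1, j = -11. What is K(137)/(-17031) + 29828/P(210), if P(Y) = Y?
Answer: 12095309/85155 ≈ 142.04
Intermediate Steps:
K(s) = -11 (K(s) = -11*1 = -11)
K(137)/(-17031) + 29828/P(210) = -11/(-17031) + 29828/210 = -11*(-1/17031) + 29828*(1/210) = 11/17031 + 14914/105 = 12095309/85155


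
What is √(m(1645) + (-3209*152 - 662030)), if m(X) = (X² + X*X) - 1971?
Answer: √4260281 ≈ 2064.0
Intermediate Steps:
m(X) = -1971 + 2*X² (m(X) = (X² + X²) - 1971 = 2*X² - 1971 = -1971 + 2*X²)
√(m(1645) + (-3209*152 - 662030)) = √((-1971 + 2*1645²) + (-3209*152 - 662030)) = √((-1971 + 2*2706025) + (-487768 - 662030)) = √((-1971 + 5412050) - 1149798) = √(5410079 - 1149798) = √4260281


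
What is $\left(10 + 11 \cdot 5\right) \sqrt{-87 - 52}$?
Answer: $65 i \sqrt{139} \approx 766.34 i$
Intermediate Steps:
$\left(10 + 11 \cdot 5\right) \sqrt{-87 - 52} = \left(10 + 55\right) \sqrt{-139} = 65 i \sqrt{139}$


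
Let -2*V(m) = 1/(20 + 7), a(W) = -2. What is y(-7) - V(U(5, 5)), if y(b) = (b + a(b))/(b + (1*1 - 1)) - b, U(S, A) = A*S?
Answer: 3139/378 ≈ 8.3042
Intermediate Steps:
V(m) = -1/54 (V(m) = -1/(2*(20 + 7)) = -½/27 = -½*1/27 = -1/54)
y(b) = -b + (-2 + b)/b (y(b) = (b - 2)/(b + (1*1 - 1)) - b = (-2 + b)/(b + (1 - 1)) - b = (-2 + b)/(b + 0) - b = (-2 + b)/b - b = -b + (-2 + b)/b)
y(-7) - V(U(5, 5)) = (1 - 1*(-7) - 2/(-7)) - 1*(-1/54) = (1 + 7 - 2*(-⅐)) + 1/54 = (1 + 7 + 2/7) + 1/54 = 58/7 + 1/54 = 3139/378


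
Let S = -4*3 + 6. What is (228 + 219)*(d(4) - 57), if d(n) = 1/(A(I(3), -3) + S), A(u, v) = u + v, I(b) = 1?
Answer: -204279/8 ≈ -25535.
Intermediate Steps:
S = -6 (S = -12 + 6 = -6)
d(n) = -1/8 (d(n) = 1/((1 - 3) - 6) = 1/(-2 - 6) = 1/(-8) = -1/8)
(228 + 219)*(d(4) - 57) = (228 + 219)*(-1/8 - 57) = 447*(-457/8) = -204279/8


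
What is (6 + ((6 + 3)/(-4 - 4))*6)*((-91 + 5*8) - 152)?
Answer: 609/4 ≈ 152.25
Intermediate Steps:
(6 + ((6 + 3)/(-4 - 4))*6)*((-91 + 5*8) - 152) = (6 + (9/(-8))*6)*((-91 + 40) - 152) = (6 + (9*(-⅛))*6)*(-51 - 152) = (6 - 9/8*6)*(-203) = (6 - 27/4)*(-203) = -¾*(-203) = 609/4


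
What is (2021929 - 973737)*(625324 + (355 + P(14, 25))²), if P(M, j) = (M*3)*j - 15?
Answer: 2680671377408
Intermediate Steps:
P(M, j) = -15 + 3*M*j (P(M, j) = (3*M)*j - 15 = 3*M*j - 15 = -15 + 3*M*j)
(2021929 - 973737)*(625324 + (355 + P(14, 25))²) = (2021929 - 973737)*(625324 + (355 + (-15 + 3*14*25))²) = 1048192*(625324 + (355 + (-15 + 1050))²) = 1048192*(625324 + (355 + 1035)²) = 1048192*(625324 + 1390²) = 1048192*(625324 + 1932100) = 1048192*2557424 = 2680671377408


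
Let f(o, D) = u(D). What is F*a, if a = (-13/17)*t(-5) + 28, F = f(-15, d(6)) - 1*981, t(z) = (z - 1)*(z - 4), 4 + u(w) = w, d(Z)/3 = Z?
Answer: 218542/17 ≈ 12855.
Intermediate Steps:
d(Z) = 3*Z
u(w) = -4 + w
t(z) = (-1 + z)*(-4 + z)
f(o, D) = -4 + D
F = -967 (F = (-4 + 3*6) - 1*981 = (-4 + 18) - 981 = 14 - 981 = -967)
a = -226/17 (a = (-13/17)*(4 + (-5)**2 - 5*(-5)) + 28 = (-13*1/17)*(4 + 25 + 25) + 28 = -13/17*54 + 28 = -702/17 + 28 = -226/17 ≈ -13.294)
F*a = -967*(-226/17) = 218542/17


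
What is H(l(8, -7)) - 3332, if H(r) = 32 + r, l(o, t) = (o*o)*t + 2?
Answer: -3746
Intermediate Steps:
l(o, t) = 2 + t*o**2 (l(o, t) = o**2*t + 2 = t*o**2 + 2 = 2 + t*o**2)
H(l(8, -7)) - 3332 = (32 + (2 - 7*8**2)) - 3332 = (32 + (2 - 7*64)) - 3332 = (32 + (2 - 448)) - 3332 = (32 - 446) - 3332 = -414 - 3332 = -3746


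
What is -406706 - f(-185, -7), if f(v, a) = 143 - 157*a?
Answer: -407948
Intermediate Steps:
-406706 - f(-185, -7) = -406706 - (143 - 157*(-7)) = -406706 - (143 + 1099) = -406706 - 1*1242 = -406706 - 1242 = -407948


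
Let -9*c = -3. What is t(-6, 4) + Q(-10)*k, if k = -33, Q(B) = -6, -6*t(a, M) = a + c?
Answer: 3581/18 ≈ 198.94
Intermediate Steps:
c = ⅓ (c = -⅑*(-3) = ⅓ ≈ 0.33333)
t(a, M) = -1/18 - a/6 (t(a, M) = -(a + ⅓)/6 = -(⅓ + a)/6 = -1/18 - a/6)
t(-6, 4) + Q(-10)*k = (-1/18 - ⅙*(-6)) - 6*(-33) = (-1/18 + 1) + 198 = 17/18 + 198 = 3581/18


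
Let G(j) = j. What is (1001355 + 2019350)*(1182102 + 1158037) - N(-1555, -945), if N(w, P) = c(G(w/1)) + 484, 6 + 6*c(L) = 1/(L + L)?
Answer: 131905106316373921/18660 ≈ 7.0689e+12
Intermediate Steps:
c(L) = -1 + 1/(12*L) (c(L) = -1 + 1/(6*(L + L)) = -1 + 1/(6*((2*L))) = -1 + (1/(2*L))/6 = -1 + 1/(12*L))
N(w, P) = 484 + (1/12 - w)/w (N(w, P) = (1/12 - w/1)/((w/1)) + 484 = (1/12 - w)/((w*1)) + 484 = (1/12 - w)/w + 484 = 484 + (1/12 - w)/w)
(1001355 + 2019350)*(1182102 + 1158037) - N(-1555, -945) = (1001355 + 2019350)*(1182102 + 1158037) - (483 + (1/12)/(-1555)) = 3020705*2340139 - (483 + (1/12)*(-1/1555)) = 7068869577995 - (483 - 1/18660) = 7068869577995 - 1*9012779/18660 = 7068869577995 - 9012779/18660 = 131905106316373921/18660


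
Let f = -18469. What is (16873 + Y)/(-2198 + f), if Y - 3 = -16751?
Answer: -125/20667 ≈ -0.0060483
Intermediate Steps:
Y = -16748 (Y = 3 - 16751 = -16748)
(16873 + Y)/(-2198 + f) = (16873 - 16748)/(-2198 - 18469) = 125/(-20667) = 125*(-1/20667) = -125/20667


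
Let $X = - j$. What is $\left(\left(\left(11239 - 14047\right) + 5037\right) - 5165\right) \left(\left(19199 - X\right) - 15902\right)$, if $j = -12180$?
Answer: $26080488$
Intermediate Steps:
$X = 12180$ ($X = \left(-1\right) \left(-12180\right) = 12180$)
$\left(\left(\left(11239 - 14047\right) + 5037\right) - 5165\right) \left(\left(19199 - X\right) - 15902\right) = \left(\left(\left(11239 - 14047\right) + 5037\right) - 5165\right) \left(\left(19199 - 12180\right) - 15902\right) = \left(\left(-2808 + 5037\right) - 5165\right) \left(\left(19199 - 12180\right) - 15902\right) = \left(2229 - 5165\right) \left(7019 - 15902\right) = \left(-2936\right) \left(-8883\right) = 26080488$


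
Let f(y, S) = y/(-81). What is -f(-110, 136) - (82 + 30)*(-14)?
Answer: 126898/81 ≈ 1566.6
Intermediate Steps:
f(y, S) = -y/81 (f(y, S) = y*(-1/81) = -y/81)
-f(-110, 136) - (82 + 30)*(-14) = -(-1)*(-110)/81 - (82 + 30)*(-14) = -1*110/81 - 112*(-14) = -110/81 - 1*(-1568) = -110/81 + 1568 = 126898/81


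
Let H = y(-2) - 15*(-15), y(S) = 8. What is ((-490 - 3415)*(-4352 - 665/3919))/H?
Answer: 66604277465/913127 ≈ 72941.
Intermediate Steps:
H = 233 (H = 8 - 15*(-15) = 8 + 225 = 233)
((-490 - 3415)*(-4352 - 665/3919))/H = ((-490 - 3415)*(-4352 - 665/3919))/233 = -3905*(-4352 - 665*1/3919)*(1/233) = -3905*(-4352 - 665/3919)*(1/233) = -3905*(-17056153/3919)*(1/233) = (66604277465/3919)*(1/233) = 66604277465/913127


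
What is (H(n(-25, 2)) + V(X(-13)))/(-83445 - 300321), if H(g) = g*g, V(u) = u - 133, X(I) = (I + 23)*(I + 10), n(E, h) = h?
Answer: 53/127922 ≈ 0.00041432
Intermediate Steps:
X(I) = (10 + I)*(23 + I) (X(I) = (23 + I)*(10 + I) = (10 + I)*(23 + I))
V(u) = -133 + u
H(g) = g²
(H(n(-25, 2)) + V(X(-13)))/(-83445 - 300321) = (2² + (-133 + (230 + (-13)² + 33*(-13))))/(-83445 - 300321) = (4 + (-133 + (230 + 169 - 429)))/(-383766) = (4 + (-133 - 30))*(-1/383766) = (4 - 163)*(-1/383766) = -159*(-1/383766) = 53/127922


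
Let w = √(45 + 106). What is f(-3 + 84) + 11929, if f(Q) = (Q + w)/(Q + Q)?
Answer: 23859/2 + √151/162 ≈ 11930.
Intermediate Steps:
w = √151 ≈ 12.288
f(Q) = (Q + √151)/(2*Q) (f(Q) = (Q + √151)/(Q + Q) = (Q + √151)/((2*Q)) = (Q + √151)*(1/(2*Q)) = (Q + √151)/(2*Q))
f(-3 + 84) + 11929 = ((-3 + 84) + √151)/(2*(-3 + 84)) + 11929 = (½)*(81 + √151)/81 + 11929 = (½)*(1/81)*(81 + √151) + 11929 = (½ + √151/162) + 11929 = 23859/2 + √151/162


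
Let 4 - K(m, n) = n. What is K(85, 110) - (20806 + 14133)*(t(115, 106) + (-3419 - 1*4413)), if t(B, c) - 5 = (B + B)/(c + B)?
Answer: 60428269817/221 ≈ 2.7343e+8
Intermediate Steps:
K(m, n) = 4 - n
t(B, c) = 5 + 2*B/(B + c) (t(B, c) = 5 + (B + B)/(c + B) = 5 + (2*B)/(B + c) = 5 + 2*B/(B + c))
K(85, 110) - (20806 + 14133)*(t(115, 106) + (-3419 - 1*4413)) = (4 - 1*110) - (20806 + 14133)*((5*106 + 7*115)/(115 + 106) + (-3419 - 1*4413)) = (4 - 110) - 34939*((530 + 805)/221 + (-3419 - 4413)) = -106 - 34939*((1/221)*1335 - 7832) = -106 - 34939*(1335/221 - 7832) = -106 - 34939*(-1729537)/221 = -106 - 1*(-60428293243/221) = -106 + 60428293243/221 = 60428269817/221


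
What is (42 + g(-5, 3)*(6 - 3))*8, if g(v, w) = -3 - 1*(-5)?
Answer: 384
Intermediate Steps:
g(v, w) = 2 (g(v, w) = -3 + 5 = 2)
(42 + g(-5, 3)*(6 - 3))*8 = (42 + 2*(6 - 3))*8 = (42 + 2*3)*8 = (42 + 6)*8 = 48*8 = 384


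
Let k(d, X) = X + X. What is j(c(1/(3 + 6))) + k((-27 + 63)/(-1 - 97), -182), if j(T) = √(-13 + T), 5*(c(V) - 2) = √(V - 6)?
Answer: -364 + √(-2475 + 15*I*√53)/15 ≈ -363.93 + 3.3174*I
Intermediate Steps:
k(d, X) = 2*X
c(V) = 2 + √(-6 + V)/5 (c(V) = 2 + √(V - 6)/5 = 2 + √(-6 + V)/5)
j(c(1/(3 + 6))) + k((-27 + 63)/(-1 - 97), -182) = √(-13 + (2 + √(-6 + 1/(3 + 6))/5)) + 2*(-182) = √(-13 + (2 + √(-6 + 1/9)/5)) - 364 = √(-13 + (2 + √(-6 + ⅑)/5)) - 364 = √(-13 + (2 + √(-53/9)/5)) - 364 = √(-13 + (2 + (I*√53/3)/5)) - 364 = √(-13 + (2 + I*√53/15)) - 364 = √(-11 + I*√53/15) - 364 = -364 + √(-11 + I*√53/15)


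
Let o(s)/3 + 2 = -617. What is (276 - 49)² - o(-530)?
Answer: 53386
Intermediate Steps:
o(s) = -1857 (o(s) = -6 + 3*(-617) = -6 - 1851 = -1857)
(276 - 49)² - o(-530) = (276 - 49)² - 1*(-1857) = 227² + 1857 = 51529 + 1857 = 53386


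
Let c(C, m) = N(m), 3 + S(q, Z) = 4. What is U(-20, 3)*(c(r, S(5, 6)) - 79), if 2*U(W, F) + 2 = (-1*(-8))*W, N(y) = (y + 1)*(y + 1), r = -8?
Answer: 6075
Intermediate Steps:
S(q, Z) = 1 (S(q, Z) = -3 + 4 = 1)
N(y) = (1 + y)² (N(y) = (1 + y)*(1 + y) = (1 + y)²)
c(C, m) = (1 + m)²
U(W, F) = -1 + 4*W (U(W, F) = -1 + ((-1*(-8))*W)/2 = -1 + (8*W)/2 = -1 + 4*W)
U(-20, 3)*(c(r, S(5, 6)) - 79) = (-1 + 4*(-20))*((1 + 1)² - 79) = (-1 - 80)*(2² - 79) = -81*(4 - 79) = -81*(-75) = 6075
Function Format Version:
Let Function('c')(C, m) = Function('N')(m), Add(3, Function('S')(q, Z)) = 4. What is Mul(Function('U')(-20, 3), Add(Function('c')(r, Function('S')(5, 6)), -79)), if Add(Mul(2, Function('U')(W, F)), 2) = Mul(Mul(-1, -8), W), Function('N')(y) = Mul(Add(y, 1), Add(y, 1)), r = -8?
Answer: 6075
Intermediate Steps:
Function('S')(q, Z) = 1 (Function('S')(q, Z) = Add(-3, 4) = 1)
Function('N')(y) = Pow(Add(1, y), 2) (Function('N')(y) = Mul(Add(1, y), Add(1, y)) = Pow(Add(1, y), 2))
Function('c')(C, m) = Pow(Add(1, m), 2)
Function('U')(W, F) = Add(-1, Mul(4, W)) (Function('U')(W, F) = Add(-1, Mul(Rational(1, 2), Mul(Mul(-1, -8), W))) = Add(-1, Mul(Rational(1, 2), Mul(8, W))) = Add(-1, Mul(4, W)))
Mul(Function('U')(-20, 3), Add(Function('c')(r, Function('S')(5, 6)), -79)) = Mul(Add(-1, Mul(4, -20)), Add(Pow(Add(1, 1), 2), -79)) = Mul(Add(-1, -80), Add(Pow(2, 2), -79)) = Mul(-81, Add(4, -79)) = Mul(-81, -75) = 6075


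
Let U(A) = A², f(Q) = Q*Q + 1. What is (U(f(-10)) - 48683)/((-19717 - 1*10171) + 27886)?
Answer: 19241/1001 ≈ 19.222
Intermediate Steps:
f(Q) = 1 + Q² (f(Q) = Q² + 1 = 1 + Q²)
(U(f(-10)) - 48683)/((-19717 - 1*10171) + 27886) = ((1 + (-10)²)² - 48683)/((-19717 - 1*10171) + 27886) = ((1 + 100)² - 48683)/((-19717 - 10171) + 27886) = (101² - 48683)/(-29888 + 27886) = (10201 - 48683)/(-2002) = -38482*(-1/2002) = 19241/1001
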